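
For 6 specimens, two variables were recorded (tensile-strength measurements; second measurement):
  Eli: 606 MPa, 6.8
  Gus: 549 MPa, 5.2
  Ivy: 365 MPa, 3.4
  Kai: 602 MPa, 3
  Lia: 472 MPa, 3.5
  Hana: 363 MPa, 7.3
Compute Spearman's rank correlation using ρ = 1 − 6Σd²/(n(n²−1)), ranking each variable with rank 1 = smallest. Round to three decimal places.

Ranks of variable 1: 6, 4, 2, 5, 3, 1
Ranks of variable 2: 5, 4, 2, 1, 3, 6
d = r₁ − r₂: 1, 0, 0, 4, 0, -5
d²: 1, 0, 0, 16, 0, 25; Σd² = 42
ρ = 1 − 6·42/(6·35) = 1 − 252/210 = -0.200

-0.200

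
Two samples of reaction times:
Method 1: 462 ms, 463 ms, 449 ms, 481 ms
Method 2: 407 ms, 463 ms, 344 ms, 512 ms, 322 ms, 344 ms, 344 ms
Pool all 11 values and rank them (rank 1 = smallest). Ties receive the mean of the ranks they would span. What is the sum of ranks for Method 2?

34.5

Sorted (ascending): 322, 344, 344, 344, 407, 449, 462, 463, 463, 481, 512
The 3 values of 344 occupy positions 2–4 → average rank 3.
The 2 values of 463 occupy positions 8–9 → average rank (8+9)/2 = 8.5.
Method 2 values → pooled ranks: 407→5, 463→8.5, 344→3, 512→11, 322→1, 344→3, 344→3
Rank sum = 5 + 8.5 + 3 + 11 + 1 + 3 + 3 = 34.5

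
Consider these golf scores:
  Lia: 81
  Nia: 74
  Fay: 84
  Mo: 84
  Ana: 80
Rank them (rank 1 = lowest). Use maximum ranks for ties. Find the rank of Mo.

Sorted (ascending): 74, 80, 81, 84, 84
The 2 values of 84 occupy positions 4–5 → each gets rank 5.
Mo has value 84 → rank 5.

5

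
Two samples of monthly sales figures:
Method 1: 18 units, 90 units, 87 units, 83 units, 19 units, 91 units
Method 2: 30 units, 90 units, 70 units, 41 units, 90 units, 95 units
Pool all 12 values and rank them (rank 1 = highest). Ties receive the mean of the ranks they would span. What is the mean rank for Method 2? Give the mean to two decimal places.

6.00

Sorted (descending): 95, 91, 90, 90, 90, 87, 83, 70, 41, 30, 19, 18
The 3 values of 90 occupy positions 3–5 → average rank 4.
Method 2 values → pooled ranks: 30→10, 90→4, 70→8, 41→9, 90→4, 95→1
Mean rank = (10 + 4 + 8 + 9 + 4 + 1) / 6 = 6.00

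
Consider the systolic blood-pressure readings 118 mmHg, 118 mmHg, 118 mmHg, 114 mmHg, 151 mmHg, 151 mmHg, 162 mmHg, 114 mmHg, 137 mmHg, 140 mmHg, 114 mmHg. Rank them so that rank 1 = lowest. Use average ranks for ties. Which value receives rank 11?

Sorted (ascending): 114, 114, 114, 118, 118, 118, 137, 140, 151, 151, 162
The 3 values of 114 occupy positions 1–3 → average rank 2.
The 3 values of 118 occupy positions 4–6 → average rank 5.
The 2 values of 151 occupy positions 9–10 → average rank (9+10)/2 = 9.5.
Rank 11 → value 162.

162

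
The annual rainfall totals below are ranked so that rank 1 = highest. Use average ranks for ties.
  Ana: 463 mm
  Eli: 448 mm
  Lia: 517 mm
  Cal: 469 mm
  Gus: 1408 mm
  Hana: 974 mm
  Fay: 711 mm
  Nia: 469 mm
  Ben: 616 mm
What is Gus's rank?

Sorted (descending): 1408, 974, 711, 616, 517, 469, 469, 463, 448
The 2 values of 469 occupy positions 6–7 → average rank (6+7)/2 = 6.5.
Gus has value 1408 mm → rank 1.

1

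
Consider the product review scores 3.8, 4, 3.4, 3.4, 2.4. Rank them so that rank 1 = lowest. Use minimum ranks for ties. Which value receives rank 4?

3.8

Sorted (ascending): 2.4, 3.4, 3.4, 3.8, 4
The 2 values of 3.4 occupy positions 2–3 → each gets rank 2.
Rank 4 → value 3.8.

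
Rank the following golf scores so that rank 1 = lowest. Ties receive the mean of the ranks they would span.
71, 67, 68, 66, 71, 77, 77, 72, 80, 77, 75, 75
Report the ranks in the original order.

4.5, 2, 3, 1, 4.5, 10, 10, 6, 12, 10, 7.5, 7.5

Sorted (ascending): 66, 67, 68, 71, 71, 72, 75, 75, 77, 77, 77, 80
The 2 values of 71 occupy positions 4–5 → average rank (4+5)/2 = 4.5.
The 2 values of 75 occupy positions 7–8 → average rank (7+8)/2 = 7.5.
The 3 values of 77 occupy positions 9–11 → average rank 10.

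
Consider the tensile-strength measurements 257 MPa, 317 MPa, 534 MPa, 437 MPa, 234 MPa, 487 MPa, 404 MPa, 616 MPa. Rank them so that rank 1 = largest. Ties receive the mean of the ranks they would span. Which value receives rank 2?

534

Sorted (descending): 616, 534, 487, 437, 404, 317, 257, 234
No ties — each value takes its position as its rank.
Rank 2 → value 534.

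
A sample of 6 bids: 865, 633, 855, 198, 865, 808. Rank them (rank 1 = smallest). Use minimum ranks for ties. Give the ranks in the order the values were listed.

Sorted (ascending): 198, 633, 808, 855, 865, 865
The 2 values of 865 occupy positions 5–6 → each gets rank 5.

5, 2, 4, 1, 5, 3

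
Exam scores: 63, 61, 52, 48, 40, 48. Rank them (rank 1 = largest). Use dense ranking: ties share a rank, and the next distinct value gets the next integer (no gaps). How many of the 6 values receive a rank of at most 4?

Sorted (descending): 63, 61, 52, 48, 48, 40
The 2 values of 48 share dense rank 4.
Remaining distinct values take the next consecutive integers.
Ranks ≤ 4: {1, 2, 3, 4, 4} → 5 values.

5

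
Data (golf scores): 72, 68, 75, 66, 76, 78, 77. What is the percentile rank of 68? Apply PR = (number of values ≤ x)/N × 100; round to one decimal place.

28.6

N = 7.
Strictly below 68: 1. Equal to 68: 1.
PR = 2/7 × 100 = 28.6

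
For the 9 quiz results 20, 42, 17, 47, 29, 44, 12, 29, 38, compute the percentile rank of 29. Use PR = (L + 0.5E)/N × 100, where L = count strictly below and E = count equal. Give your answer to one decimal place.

N = 9.
Strictly below 29: 3. Equal to 29: 2.
PR = (3 + 0.5·2)/9 × 100 = 44.4

44.4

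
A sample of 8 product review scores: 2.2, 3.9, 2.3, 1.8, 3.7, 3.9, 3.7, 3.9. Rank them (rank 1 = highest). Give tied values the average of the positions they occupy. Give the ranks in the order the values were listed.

7, 2, 6, 8, 4.5, 2, 4.5, 2

Sorted (descending): 3.9, 3.9, 3.9, 3.7, 3.7, 2.3, 2.2, 1.8
The 3 values of 3.9 occupy positions 1–3 → average rank 2.
The 2 values of 3.7 occupy positions 4–5 → average rank (4+5)/2 = 4.5.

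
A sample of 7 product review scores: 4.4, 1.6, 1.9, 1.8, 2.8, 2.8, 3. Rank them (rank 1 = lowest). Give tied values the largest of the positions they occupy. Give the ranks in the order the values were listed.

Sorted (ascending): 1.6, 1.8, 1.9, 2.8, 2.8, 3, 4.4
The 2 values of 2.8 occupy positions 4–5 → each gets rank 5.

7, 1, 3, 2, 5, 5, 6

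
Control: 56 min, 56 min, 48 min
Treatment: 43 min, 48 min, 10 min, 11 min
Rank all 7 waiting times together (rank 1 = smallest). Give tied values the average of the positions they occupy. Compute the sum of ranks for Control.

Sorted (ascending): 10, 11, 43, 48, 48, 56, 56
The 2 values of 48 occupy positions 4–5 → average rank (4+5)/2 = 4.5.
The 2 values of 56 occupy positions 6–7 → average rank (6+7)/2 = 6.5.
Control values → pooled ranks: 56→6.5, 56→6.5, 48→4.5
Rank sum = 6.5 + 6.5 + 4.5 = 17.5

17.5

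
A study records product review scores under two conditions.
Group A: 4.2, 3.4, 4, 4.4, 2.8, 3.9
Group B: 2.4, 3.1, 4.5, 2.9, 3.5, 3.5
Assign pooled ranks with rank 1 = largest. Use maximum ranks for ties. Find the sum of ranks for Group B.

Sorted (descending): 4.5, 4.4, 4.2, 4, 3.9, 3.5, 3.5, 3.4, 3.1, 2.9, 2.8, 2.4
The 2 values of 3.5 occupy positions 6–7 → each gets rank 7.
Group B values → pooled ranks: 2.4→12, 3.1→9, 4.5→1, 2.9→10, 3.5→7, 3.5→7
Rank sum = 12 + 9 + 1 + 10 + 7 + 7 = 46

46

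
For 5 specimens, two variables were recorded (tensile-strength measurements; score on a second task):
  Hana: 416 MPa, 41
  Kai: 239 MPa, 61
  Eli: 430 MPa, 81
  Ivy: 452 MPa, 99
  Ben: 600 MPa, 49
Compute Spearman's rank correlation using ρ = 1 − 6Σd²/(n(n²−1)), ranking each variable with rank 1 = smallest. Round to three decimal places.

0.200

Ranks of variable 1: 2, 1, 3, 4, 5
Ranks of variable 2: 1, 3, 4, 5, 2
d = r₁ − r₂: 1, -2, -1, -1, 3
d²: 1, 4, 1, 1, 9; Σd² = 16
ρ = 1 − 6·16/(5·24) = 1 − 96/120 = 0.200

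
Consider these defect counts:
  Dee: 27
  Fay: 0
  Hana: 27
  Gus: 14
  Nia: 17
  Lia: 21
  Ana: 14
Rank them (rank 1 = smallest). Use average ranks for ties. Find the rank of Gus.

Sorted (ascending): 0, 14, 14, 17, 21, 27, 27
The 2 values of 14 occupy positions 2–3 → average rank (2+3)/2 = 2.5.
The 2 values of 27 occupy positions 6–7 → average rank (6+7)/2 = 6.5.
Gus has value 14 → rank 2.5.

2.5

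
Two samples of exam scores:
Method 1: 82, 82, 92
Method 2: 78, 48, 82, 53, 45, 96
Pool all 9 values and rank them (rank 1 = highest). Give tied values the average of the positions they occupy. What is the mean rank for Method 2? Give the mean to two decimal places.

5.83

Sorted (descending): 96, 92, 82, 82, 82, 78, 53, 48, 45
The 3 values of 82 occupy positions 3–5 → average rank 4.
Method 2 values → pooled ranks: 78→6, 48→8, 82→4, 53→7, 45→9, 96→1
Mean rank = (6 + 8 + 4 + 7 + 9 + 1) / 6 = 5.83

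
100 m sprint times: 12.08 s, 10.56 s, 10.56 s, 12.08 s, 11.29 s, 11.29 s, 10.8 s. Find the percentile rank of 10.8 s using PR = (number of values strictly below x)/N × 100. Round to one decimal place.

N = 7.
Strictly below 10.8: 2. Equal to 10.8: 1.
PR = 2/7 × 100 = 28.6

28.6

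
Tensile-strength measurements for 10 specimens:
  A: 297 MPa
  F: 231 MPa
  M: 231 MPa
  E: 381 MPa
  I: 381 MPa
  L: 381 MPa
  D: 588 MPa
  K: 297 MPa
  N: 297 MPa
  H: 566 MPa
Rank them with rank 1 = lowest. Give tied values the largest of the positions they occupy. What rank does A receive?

5

Sorted (ascending): 231, 231, 297, 297, 297, 381, 381, 381, 566, 588
The 2 values of 231 occupy positions 1–2 → each gets rank 2.
The 3 values of 297 occupy positions 3–5 → each gets rank 5.
The 3 values of 381 occupy positions 6–8 → each gets rank 8.
A has value 297 MPa → rank 5.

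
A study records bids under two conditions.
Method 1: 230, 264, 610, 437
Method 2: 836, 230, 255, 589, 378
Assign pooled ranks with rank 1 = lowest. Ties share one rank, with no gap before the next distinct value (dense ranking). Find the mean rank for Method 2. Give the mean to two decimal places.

4.20

Sorted (ascending): 230, 230, 255, 264, 378, 437, 589, 610, 836
The 2 values of 230 share dense rank 1.
Remaining distinct values take the next consecutive integers.
Method 2 values → pooled ranks: 836→8, 230→1, 255→2, 589→6, 378→4
Mean rank = (8 + 1 + 2 + 6 + 4) / 5 = 4.20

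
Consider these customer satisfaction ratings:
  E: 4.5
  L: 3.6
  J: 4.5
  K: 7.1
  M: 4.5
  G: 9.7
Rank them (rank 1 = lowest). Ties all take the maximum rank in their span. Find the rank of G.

6

Sorted (ascending): 3.6, 4.5, 4.5, 4.5, 7.1, 9.7
The 3 values of 4.5 occupy positions 2–4 → each gets rank 4.
G has value 9.7 → rank 6.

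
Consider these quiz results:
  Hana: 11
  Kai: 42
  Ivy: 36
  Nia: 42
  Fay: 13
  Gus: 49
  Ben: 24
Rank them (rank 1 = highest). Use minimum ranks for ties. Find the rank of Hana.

7

Sorted (descending): 49, 42, 42, 36, 24, 13, 11
The 2 values of 42 occupy positions 2–3 → each gets rank 2.
Hana has value 11 → rank 7.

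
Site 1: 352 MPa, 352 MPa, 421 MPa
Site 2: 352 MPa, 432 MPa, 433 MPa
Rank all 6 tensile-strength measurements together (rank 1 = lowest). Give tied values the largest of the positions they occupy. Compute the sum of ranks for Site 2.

14

Sorted (ascending): 352, 352, 352, 421, 432, 433
The 3 values of 352 occupy positions 1–3 → each gets rank 3.
Site 2 values → pooled ranks: 352→3, 432→5, 433→6
Rank sum = 3 + 5 + 6 = 14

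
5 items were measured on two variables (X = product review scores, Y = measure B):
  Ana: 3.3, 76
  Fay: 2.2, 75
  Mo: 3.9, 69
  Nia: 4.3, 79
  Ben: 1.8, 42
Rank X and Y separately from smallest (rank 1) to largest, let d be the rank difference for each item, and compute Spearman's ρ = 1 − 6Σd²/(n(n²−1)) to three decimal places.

Ranks of variable 1: 3, 2, 4, 5, 1
Ranks of variable 2: 4, 3, 2, 5, 1
d = r₁ − r₂: -1, -1, 2, 0, 0
d²: 1, 1, 4, 0, 0; Σd² = 6
ρ = 1 − 6·6/(5·24) = 1 − 36/120 = 0.700

0.700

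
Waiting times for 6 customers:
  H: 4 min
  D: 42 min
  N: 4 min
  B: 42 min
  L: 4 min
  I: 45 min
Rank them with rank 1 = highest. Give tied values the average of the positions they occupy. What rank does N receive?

Sorted (descending): 45, 42, 42, 4, 4, 4
The 2 values of 42 occupy positions 2–3 → average rank (2+3)/2 = 2.5.
The 3 values of 4 occupy positions 4–6 → average rank 5.
N has value 4 min → rank 5.

5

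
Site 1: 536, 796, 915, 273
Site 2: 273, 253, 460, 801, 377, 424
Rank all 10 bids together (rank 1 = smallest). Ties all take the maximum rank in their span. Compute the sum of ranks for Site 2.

28

Sorted (ascending): 253, 273, 273, 377, 424, 460, 536, 796, 801, 915
The 2 values of 273 occupy positions 2–3 → each gets rank 3.
Site 2 values → pooled ranks: 273→3, 253→1, 460→6, 801→9, 377→4, 424→5
Rank sum = 3 + 1 + 6 + 9 + 4 + 5 = 28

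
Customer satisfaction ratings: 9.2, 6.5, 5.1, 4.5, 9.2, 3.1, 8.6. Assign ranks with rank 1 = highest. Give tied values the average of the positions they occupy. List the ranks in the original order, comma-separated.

1.5, 4, 5, 6, 1.5, 7, 3

Sorted (descending): 9.2, 9.2, 8.6, 6.5, 5.1, 4.5, 3.1
The 2 values of 9.2 occupy positions 1–2 → average rank (1+2)/2 = 1.5.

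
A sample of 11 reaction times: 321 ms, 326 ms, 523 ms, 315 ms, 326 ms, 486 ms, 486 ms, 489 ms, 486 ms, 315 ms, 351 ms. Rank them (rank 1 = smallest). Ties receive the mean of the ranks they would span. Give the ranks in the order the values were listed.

Sorted (ascending): 315, 315, 321, 326, 326, 351, 486, 486, 486, 489, 523
The 2 values of 315 occupy positions 1–2 → average rank (1+2)/2 = 1.5.
The 2 values of 326 occupy positions 4–5 → average rank (4+5)/2 = 4.5.
The 3 values of 486 occupy positions 7–9 → average rank 8.

3, 4.5, 11, 1.5, 4.5, 8, 8, 10, 8, 1.5, 6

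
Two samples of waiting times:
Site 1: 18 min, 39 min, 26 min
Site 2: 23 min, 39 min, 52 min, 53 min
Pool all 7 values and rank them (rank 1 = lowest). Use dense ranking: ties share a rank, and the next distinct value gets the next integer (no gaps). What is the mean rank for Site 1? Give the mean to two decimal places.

Sorted (ascending): 18, 23, 26, 39, 39, 52, 53
The 2 values of 39 share dense rank 4.
Remaining distinct values take the next consecutive integers.
Site 1 values → pooled ranks: 18→1, 39→4, 26→3
Mean rank = (1 + 4 + 3) / 3 = 2.67

2.67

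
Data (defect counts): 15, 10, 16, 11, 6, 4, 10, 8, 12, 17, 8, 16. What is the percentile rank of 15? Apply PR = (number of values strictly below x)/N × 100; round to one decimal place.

N = 12.
Strictly below 15: 8. Equal to 15: 1.
PR = 8/12 × 100 = 66.7

66.7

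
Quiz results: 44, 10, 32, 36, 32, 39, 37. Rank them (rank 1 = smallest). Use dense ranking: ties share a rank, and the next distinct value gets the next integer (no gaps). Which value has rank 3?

36

Sorted (ascending): 10, 32, 32, 36, 37, 39, 44
The 2 values of 32 share dense rank 2.
Remaining distinct values take the next consecutive integers.
Rank 3 → value 36.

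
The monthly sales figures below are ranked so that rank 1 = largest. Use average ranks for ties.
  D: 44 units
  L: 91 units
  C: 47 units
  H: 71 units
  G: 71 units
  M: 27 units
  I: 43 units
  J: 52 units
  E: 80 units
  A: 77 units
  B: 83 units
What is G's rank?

5.5

Sorted (descending): 91, 83, 80, 77, 71, 71, 52, 47, 44, 43, 27
The 2 values of 71 occupy positions 5–6 → average rank (5+6)/2 = 5.5.
G has value 71 units → rank 5.5.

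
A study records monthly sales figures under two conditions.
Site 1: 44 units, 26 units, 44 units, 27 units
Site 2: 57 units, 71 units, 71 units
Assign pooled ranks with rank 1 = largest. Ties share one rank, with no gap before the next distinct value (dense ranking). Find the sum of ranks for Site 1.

15

Sorted (descending): 71, 71, 57, 44, 44, 27, 26
The 2 values of 71 share dense rank 1.
The 2 values of 44 share dense rank 3.
Remaining distinct values take the next consecutive integers.
Site 1 values → pooled ranks: 44→3, 26→5, 44→3, 27→4
Rank sum = 3 + 5 + 3 + 4 = 15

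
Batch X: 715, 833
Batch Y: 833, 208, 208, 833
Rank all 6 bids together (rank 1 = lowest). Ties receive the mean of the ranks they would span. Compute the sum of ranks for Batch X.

Sorted (ascending): 208, 208, 715, 833, 833, 833
The 2 values of 208 occupy positions 1–2 → average rank (1+2)/2 = 1.5.
The 3 values of 833 occupy positions 4–6 → average rank 5.
Batch X values → pooled ranks: 715→3, 833→5
Rank sum = 3 + 5 = 8

8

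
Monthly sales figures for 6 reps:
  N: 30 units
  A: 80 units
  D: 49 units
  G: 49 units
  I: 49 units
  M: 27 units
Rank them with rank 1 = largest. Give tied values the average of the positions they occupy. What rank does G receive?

3

Sorted (descending): 80, 49, 49, 49, 30, 27
The 3 values of 49 occupy positions 2–4 → average rank 3.
G has value 49 units → rank 3.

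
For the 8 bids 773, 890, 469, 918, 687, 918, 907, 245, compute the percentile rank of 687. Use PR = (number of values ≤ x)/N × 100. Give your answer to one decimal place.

N = 8.
Strictly below 687: 2. Equal to 687: 1.
PR = 3/8 × 100 = 37.5

37.5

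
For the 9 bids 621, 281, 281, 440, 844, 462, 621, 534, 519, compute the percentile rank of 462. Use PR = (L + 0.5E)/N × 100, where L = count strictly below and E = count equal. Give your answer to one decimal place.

38.9

N = 9.
Strictly below 462: 3. Equal to 462: 1.
PR = (3 + 0.5·1)/9 × 100 = 38.9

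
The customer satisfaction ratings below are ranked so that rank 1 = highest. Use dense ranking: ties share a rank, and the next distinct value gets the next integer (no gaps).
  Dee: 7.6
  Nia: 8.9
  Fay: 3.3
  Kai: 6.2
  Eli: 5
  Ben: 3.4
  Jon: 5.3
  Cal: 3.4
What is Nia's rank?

1

Sorted (descending): 8.9, 7.6, 6.2, 5.3, 5, 3.4, 3.4, 3.3
The 2 values of 3.4 share dense rank 6.
Remaining distinct values take the next consecutive integers.
Nia has value 8.9 → rank 1.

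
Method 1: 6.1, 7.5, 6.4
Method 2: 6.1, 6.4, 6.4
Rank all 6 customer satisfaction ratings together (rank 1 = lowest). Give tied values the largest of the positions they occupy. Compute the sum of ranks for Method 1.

13

Sorted (ascending): 6.1, 6.1, 6.4, 6.4, 6.4, 7.5
The 2 values of 6.1 occupy positions 1–2 → each gets rank 2.
The 3 values of 6.4 occupy positions 3–5 → each gets rank 5.
Method 1 values → pooled ranks: 6.1→2, 7.5→6, 6.4→5
Rank sum = 2 + 6 + 5 = 13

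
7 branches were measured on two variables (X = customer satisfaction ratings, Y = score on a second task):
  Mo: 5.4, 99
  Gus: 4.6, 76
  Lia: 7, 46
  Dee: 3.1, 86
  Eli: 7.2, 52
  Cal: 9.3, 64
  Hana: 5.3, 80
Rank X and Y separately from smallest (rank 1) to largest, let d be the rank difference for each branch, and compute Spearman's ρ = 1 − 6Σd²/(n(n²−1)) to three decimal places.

Ranks of variable 1: 4, 2, 5, 1, 6, 7, 3
Ranks of variable 2: 7, 4, 1, 6, 2, 3, 5
d = r₁ − r₂: -3, -2, 4, -5, 4, 4, -2
d²: 9, 4, 16, 25, 16, 16, 4; Σd² = 90
ρ = 1 − 6·90/(7·48) = 1 − 540/336 = -0.607

-0.607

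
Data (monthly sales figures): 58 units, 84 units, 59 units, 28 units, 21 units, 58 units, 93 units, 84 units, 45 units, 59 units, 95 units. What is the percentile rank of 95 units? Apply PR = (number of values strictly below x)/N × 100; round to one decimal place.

N = 11.
Strictly below 95: 10. Equal to 95: 1.
PR = 10/11 × 100 = 90.9

90.9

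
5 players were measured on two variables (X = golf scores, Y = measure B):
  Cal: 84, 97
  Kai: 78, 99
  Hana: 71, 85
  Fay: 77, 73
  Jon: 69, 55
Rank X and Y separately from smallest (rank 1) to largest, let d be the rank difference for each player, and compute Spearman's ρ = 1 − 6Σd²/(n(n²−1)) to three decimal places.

0.800

Ranks of variable 1: 5, 4, 2, 3, 1
Ranks of variable 2: 4, 5, 3, 2, 1
d = r₁ − r₂: 1, -1, -1, 1, 0
d²: 1, 1, 1, 1, 0; Σd² = 4
ρ = 1 − 6·4/(5·24) = 1 − 24/120 = 0.800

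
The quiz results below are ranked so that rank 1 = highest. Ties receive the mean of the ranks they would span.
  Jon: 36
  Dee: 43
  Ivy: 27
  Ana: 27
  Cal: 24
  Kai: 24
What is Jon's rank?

2

Sorted (descending): 43, 36, 27, 27, 24, 24
The 2 values of 27 occupy positions 3–4 → average rank (3+4)/2 = 3.5.
The 2 values of 24 occupy positions 5–6 → average rank (5+6)/2 = 5.5.
Jon has value 36 → rank 2.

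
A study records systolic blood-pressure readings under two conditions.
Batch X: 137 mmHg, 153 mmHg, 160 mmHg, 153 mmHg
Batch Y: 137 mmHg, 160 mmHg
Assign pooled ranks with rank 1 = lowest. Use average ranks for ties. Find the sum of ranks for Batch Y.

Sorted (ascending): 137, 137, 153, 153, 160, 160
The 2 values of 137 occupy positions 1–2 → average rank (1+2)/2 = 1.5.
The 2 values of 153 occupy positions 3–4 → average rank (3+4)/2 = 3.5.
The 2 values of 160 occupy positions 5–6 → average rank (5+6)/2 = 5.5.
Batch Y values → pooled ranks: 137→1.5, 160→5.5
Rank sum = 1.5 + 5.5 = 7

7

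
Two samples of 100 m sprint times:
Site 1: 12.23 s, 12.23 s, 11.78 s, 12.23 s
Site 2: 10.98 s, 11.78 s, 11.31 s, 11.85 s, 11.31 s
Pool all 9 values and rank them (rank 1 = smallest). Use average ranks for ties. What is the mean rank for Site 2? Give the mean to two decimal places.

3.30

Sorted (ascending): 10.98, 11.31, 11.31, 11.78, 11.78, 11.85, 12.23, 12.23, 12.23
The 2 values of 11.31 occupy positions 2–3 → average rank (2+3)/2 = 2.5.
The 2 values of 11.78 occupy positions 4–5 → average rank (4+5)/2 = 4.5.
The 3 values of 12.23 occupy positions 7–9 → average rank 8.
Site 2 values → pooled ranks: 10.98→1, 11.78→4.5, 11.31→2.5, 11.85→6, 11.31→2.5
Mean rank = (1 + 4.5 + 2.5 + 6 + 2.5) / 5 = 3.30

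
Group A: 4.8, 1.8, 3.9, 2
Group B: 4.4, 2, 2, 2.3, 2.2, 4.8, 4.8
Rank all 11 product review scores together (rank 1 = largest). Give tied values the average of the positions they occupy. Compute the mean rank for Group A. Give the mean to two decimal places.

6.75

Sorted (descending): 4.8, 4.8, 4.8, 4.4, 3.9, 2.3, 2.2, 2, 2, 2, 1.8
The 3 values of 4.8 occupy positions 1–3 → average rank 2.
The 3 values of 2 occupy positions 8–10 → average rank 9.
Group A values → pooled ranks: 4.8→2, 1.8→11, 3.9→5, 2→9
Mean rank = (2 + 11 + 5 + 9) / 4 = 6.75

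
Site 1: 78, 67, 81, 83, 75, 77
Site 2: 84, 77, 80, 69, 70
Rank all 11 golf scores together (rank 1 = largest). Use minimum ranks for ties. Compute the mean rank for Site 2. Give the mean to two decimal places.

Sorted (descending): 84, 83, 81, 80, 78, 77, 77, 75, 70, 69, 67
The 2 values of 77 occupy positions 6–7 → each gets rank 6.
Site 2 values → pooled ranks: 84→1, 77→6, 80→4, 69→10, 70→9
Mean rank = (1 + 6 + 4 + 10 + 9) / 5 = 6.00

6.00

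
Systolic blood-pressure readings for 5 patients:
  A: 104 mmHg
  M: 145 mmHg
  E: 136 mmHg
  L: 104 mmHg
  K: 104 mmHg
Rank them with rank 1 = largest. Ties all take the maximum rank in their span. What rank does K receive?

5

Sorted (descending): 145, 136, 104, 104, 104
The 3 values of 104 occupy positions 3–5 → each gets rank 5.
K has value 104 mmHg → rank 5.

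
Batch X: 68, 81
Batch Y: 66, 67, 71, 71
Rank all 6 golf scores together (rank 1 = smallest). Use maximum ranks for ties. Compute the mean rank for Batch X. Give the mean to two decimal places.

4.50

Sorted (ascending): 66, 67, 68, 71, 71, 81
The 2 values of 71 occupy positions 4–5 → each gets rank 5.
Batch X values → pooled ranks: 68→3, 81→6
Mean rank = (3 + 6) / 2 = 4.50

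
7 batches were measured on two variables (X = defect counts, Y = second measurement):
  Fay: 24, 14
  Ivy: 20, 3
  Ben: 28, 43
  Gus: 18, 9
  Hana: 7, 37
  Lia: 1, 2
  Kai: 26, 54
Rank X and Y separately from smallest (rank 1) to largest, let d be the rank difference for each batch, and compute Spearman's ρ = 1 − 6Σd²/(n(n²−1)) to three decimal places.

Ranks of variable 1: 5, 4, 7, 3, 2, 1, 6
Ranks of variable 2: 4, 2, 6, 3, 5, 1, 7
d = r₁ − r₂: 1, 2, 1, 0, -3, 0, -1
d²: 1, 4, 1, 0, 9, 0, 1; Σd² = 16
ρ = 1 − 6·16/(7·48) = 1 − 96/336 = 0.714

0.714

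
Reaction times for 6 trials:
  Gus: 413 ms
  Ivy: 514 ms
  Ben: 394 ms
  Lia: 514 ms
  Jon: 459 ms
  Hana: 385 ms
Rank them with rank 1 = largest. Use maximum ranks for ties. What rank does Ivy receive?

2

Sorted (descending): 514, 514, 459, 413, 394, 385
The 2 values of 514 occupy positions 1–2 → each gets rank 2.
Ivy has value 514 ms → rank 2.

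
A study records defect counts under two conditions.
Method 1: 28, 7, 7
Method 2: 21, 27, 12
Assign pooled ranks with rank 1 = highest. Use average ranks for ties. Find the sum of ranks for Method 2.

9

Sorted (descending): 28, 27, 21, 12, 7, 7
The 2 values of 7 occupy positions 5–6 → average rank (5+6)/2 = 5.5.
Method 2 values → pooled ranks: 21→3, 27→2, 12→4
Rank sum = 3 + 2 + 4 = 9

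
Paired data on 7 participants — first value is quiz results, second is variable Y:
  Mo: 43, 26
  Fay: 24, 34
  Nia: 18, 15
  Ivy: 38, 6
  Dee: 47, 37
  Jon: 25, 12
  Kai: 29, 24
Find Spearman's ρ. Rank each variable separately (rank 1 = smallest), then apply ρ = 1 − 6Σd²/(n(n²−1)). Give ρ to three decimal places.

Ranks of variable 1: 6, 2, 1, 5, 7, 3, 4
Ranks of variable 2: 5, 6, 3, 1, 7, 2, 4
d = r₁ − r₂: 1, -4, -2, 4, 0, 1, 0
d²: 1, 16, 4, 16, 0, 1, 0; Σd² = 38
ρ = 1 − 6·38/(7·48) = 1 − 228/336 = 0.321

0.321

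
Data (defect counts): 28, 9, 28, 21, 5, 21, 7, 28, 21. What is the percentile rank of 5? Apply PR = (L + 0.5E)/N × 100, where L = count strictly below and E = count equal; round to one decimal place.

N = 9.
Strictly below 5: 0. Equal to 5: 1.
PR = (0 + 0.5·1)/9 × 100 = 5.6

5.6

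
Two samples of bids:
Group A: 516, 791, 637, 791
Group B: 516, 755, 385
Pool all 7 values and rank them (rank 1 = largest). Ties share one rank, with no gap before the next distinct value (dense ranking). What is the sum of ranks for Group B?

11

Sorted (descending): 791, 791, 755, 637, 516, 516, 385
The 2 values of 791 share dense rank 1.
The 2 values of 516 share dense rank 4.
Remaining distinct values take the next consecutive integers.
Group B values → pooled ranks: 516→4, 755→2, 385→5
Rank sum = 4 + 2 + 5 = 11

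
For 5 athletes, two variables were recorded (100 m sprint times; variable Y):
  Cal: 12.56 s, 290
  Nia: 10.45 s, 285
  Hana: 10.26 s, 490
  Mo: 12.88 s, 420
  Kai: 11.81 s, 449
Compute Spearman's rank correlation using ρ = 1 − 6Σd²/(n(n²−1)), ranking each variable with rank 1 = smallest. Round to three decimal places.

-0.300

Ranks of variable 1: 4, 2, 1, 5, 3
Ranks of variable 2: 2, 1, 5, 3, 4
d = r₁ − r₂: 2, 1, -4, 2, -1
d²: 4, 1, 16, 4, 1; Σd² = 26
ρ = 1 − 6·26/(5·24) = 1 − 156/120 = -0.300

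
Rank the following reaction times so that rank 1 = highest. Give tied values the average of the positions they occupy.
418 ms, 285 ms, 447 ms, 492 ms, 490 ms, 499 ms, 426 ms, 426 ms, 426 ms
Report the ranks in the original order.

Sorted (descending): 499, 492, 490, 447, 426, 426, 426, 418, 285
The 3 values of 426 occupy positions 5–7 → average rank 6.

8, 9, 4, 2, 3, 1, 6, 6, 6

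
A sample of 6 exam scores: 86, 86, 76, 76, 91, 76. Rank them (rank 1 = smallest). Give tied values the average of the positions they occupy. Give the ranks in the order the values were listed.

4.5, 4.5, 2, 2, 6, 2

Sorted (ascending): 76, 76, 76, 86, 86, 91
The 3 values of 76 occupy positions 1–3 → average rank 2.
The 2 values of 86 occupy positions 4–5 → average rank (4+5)/2 = 4.5.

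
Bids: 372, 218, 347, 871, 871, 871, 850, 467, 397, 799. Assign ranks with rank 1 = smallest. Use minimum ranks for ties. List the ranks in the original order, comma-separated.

Sorted (ascending): 218, 347, 372, 397, 467, 799, 850, 871, 871, 871
The 3 values of 871 occupy positions 8–10 → each gets rank 8.

3, 1, 2, 8, 8, 8, 7, 5, 4, 6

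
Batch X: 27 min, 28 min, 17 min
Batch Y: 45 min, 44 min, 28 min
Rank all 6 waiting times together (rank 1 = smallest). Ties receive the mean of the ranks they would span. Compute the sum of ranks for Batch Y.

14.5

Sorted (ascending): 17, 27, 28, 28, 44, 45
The 2 values of 28 occupy positions 3–4 → average rank (3+4)/2 = 3.5.
Batch Y values → pooled ranks: 45→6, 44→5, 28→3.5
Rank sum = 6 + 5 + 3.5 = 14.5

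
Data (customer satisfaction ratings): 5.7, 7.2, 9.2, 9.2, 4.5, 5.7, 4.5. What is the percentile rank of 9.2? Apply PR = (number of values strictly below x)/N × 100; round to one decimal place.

N = 7.
Strictly below 9.2: 5. Equal to 9.2: 2.
PR = 5/7 × 100 = 71.4

71.4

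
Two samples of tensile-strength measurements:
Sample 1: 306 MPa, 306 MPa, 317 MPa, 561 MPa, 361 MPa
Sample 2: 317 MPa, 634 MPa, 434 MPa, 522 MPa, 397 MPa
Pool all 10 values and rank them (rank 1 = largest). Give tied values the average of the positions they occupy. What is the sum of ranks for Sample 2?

20.5

Sorted (descending): 634, 561, 522, 434, 397, 361, 317, 317, 306, 306
The 2 values of 317 occupy positions 7–8 → average rank (7+8)/2 = 7.5.
The 2 values of 306 occupy positions 9–10 → average rank (9+10)/2 = 9.5.
Sample 2 values → pooled ranks: 317→7.5, 634→1, 434→4, 522→3, 397→5
Rank sum = 7.5 + 1 + 4 + 3 + 5 = 20.5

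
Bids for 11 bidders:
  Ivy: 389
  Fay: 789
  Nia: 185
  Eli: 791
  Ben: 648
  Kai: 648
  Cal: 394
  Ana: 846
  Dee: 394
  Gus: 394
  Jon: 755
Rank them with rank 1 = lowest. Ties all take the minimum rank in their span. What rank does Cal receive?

3

Sorted (ascending): 185, 389, 394, 394, 394, 648, 648, 755, 789, 791, 846
The 3 values of 394 occupy positions 3–5 → each gets rank 3.
The 2 values of 648 occupy positions 6–7 → each gets rank 6.
Cal has value 394 → rank 3.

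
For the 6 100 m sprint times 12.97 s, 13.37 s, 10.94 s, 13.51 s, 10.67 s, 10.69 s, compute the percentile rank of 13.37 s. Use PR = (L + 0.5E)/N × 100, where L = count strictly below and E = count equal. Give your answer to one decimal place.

75.0

N = 6.
Strictly below 13.37: 4. Equal to 13.37: 1.
PR = (4 + 0.5·1)/6 × 100 = 75.0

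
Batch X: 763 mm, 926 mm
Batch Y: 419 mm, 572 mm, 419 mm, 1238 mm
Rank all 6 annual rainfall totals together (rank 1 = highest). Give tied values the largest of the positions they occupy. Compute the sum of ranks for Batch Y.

17

Sorted (descending): 1238, 926, 763, 572, 419, 419
The 2 values of 419 occupy positions 5–6 → each gets rank 6.
Batch Y values → pooled ranks: 419→6, 572→4, 419→6, 1238→1
Rank sum = 6 + 4 + 6 + 1 = 17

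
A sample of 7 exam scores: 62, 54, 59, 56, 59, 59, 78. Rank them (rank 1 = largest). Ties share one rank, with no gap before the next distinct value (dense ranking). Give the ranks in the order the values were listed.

2, 5, 3, 4, 3, 3, 1

Sorted (descending): 78, 62, 59, 59, 59, 56, 54
The 3 values of 59 share dense rank 3.
Remaining distinct values take the next consecutive integers.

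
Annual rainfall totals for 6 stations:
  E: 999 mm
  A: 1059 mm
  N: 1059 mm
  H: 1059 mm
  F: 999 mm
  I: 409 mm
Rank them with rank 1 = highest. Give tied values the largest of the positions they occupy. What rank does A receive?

3

Sorted (descending): 1059, 1059, 1059, 999, 999, 409
The 3 values of 1059 occupy positions 1–3 → each gets rank 3.
The 2 values of 999 occupy positions 4–5 → each gets rank 5.
A has value 1059 mm → rank 3.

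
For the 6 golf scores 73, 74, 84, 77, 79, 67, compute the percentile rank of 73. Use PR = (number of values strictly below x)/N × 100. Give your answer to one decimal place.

N = 6.
Strictly below 73: 1. Equal to 73: 1.
PR = 1/6 × 100 = 16.7

16.7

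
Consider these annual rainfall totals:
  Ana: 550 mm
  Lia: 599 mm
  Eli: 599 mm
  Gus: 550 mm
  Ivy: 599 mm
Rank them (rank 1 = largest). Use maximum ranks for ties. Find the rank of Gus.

5

Sorted (descending): 599, 599, 599, 550, 550
The 3 values of 599 occupy positions 1–3 → each gets rank 3.
The 2 values of 550 occupy positions 4–5 → each gets rank 5.
Gus has value 550 mm → rank 5.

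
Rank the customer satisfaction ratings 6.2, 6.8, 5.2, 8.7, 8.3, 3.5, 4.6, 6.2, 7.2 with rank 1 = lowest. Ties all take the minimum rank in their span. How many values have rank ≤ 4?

5

Sorted (ascending): 3.5, 4.6, 5.2, 6.2, 6.2, 6.8, 7.2, 8.3, 8.7
The 2 values of 6.2 occupy positions 4–5 → each gets rank 4.
Ranks ≤ 4: {1, 2, 3, 4, 4} → 5 values.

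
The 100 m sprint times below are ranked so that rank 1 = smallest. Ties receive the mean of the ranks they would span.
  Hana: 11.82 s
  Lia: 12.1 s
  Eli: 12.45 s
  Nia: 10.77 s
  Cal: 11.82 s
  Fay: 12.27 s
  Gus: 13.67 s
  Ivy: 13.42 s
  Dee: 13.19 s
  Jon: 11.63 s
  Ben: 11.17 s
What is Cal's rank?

4.5

Sorted (ascending): 10.77, 11.17, 11.63, 11.82, 11.82, 12.1, 12.27, 12.45, 13.19, 13.42, 13.67
The 2 values of 11.82 occupy positions 4–5 → average rank (4+5)/2 = 4.5.
Cal has value 11.82 s → rank 4.5.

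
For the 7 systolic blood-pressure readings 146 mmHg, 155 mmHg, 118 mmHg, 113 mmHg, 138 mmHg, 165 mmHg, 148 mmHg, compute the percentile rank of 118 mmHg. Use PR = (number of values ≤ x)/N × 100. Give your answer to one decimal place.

28.6

N = 7.
Strictly below 118: 1. Equal to 118: 1.
PR = 2/7 × 100 = 28.6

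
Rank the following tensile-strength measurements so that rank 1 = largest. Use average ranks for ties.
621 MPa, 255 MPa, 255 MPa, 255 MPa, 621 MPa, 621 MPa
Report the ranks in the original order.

2, 5, 5, 5, 2, 2

Sorted (descending): 621, 621, 621, 255, 255, 255
The 3 values of 621 occupy positions 1–3 → average rank 2.
The 3 values of 255 occupy positions 4–6 → average rank 5.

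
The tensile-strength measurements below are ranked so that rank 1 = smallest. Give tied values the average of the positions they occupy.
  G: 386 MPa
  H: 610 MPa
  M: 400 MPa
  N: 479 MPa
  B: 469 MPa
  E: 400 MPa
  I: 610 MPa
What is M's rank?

2.5

Sorted (ascending): 386, 400, 400, 469, 479, 610, 610
The 2 values of 400 occupy positions 2–3 → average rank (2+3)/2 = 2.5.
The 2 values of 610 occupy positions 6–7 → average rank (6+7)/2 = 6.5.
M has value 400 MPa → rank 2.5.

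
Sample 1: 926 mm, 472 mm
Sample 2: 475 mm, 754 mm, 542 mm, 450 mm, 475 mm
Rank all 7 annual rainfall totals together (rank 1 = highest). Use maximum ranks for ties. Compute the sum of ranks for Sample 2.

22

Sorted (descending): 926, 754, 542, 475, 475, 472, 450
The 2 values of 475 occupy positions 4–5 → each gets rank 5.
Sample 2 values → pooled ranks: 475→5, 754→2, 542→3, 450→7, 475→5
Rank sum = 5 + 2 + 3 + 7 + 5 = 22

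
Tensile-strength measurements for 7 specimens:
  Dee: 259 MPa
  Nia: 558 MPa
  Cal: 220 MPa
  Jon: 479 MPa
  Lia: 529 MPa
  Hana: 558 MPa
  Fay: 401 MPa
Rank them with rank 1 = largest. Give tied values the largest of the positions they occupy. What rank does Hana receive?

Sorted (descending): 558, 558, 529, 479, 401, 259, 220
The 2 values of 558 occupy positions 1–2 → each gets rank 2.
Hana has value 558 MPa → rank 2.

2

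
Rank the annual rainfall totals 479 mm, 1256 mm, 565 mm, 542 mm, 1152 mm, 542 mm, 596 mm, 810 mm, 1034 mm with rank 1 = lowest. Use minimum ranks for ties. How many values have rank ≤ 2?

Sorted (ascending): 479, 542, 542, 565, 596, 810, 1034, 1152, 1256
The 2 values of 542 occupy positions 2–3 → each gets rank 2.
Ranks ≤ 2: {1, 2, 2} → 3 values.

3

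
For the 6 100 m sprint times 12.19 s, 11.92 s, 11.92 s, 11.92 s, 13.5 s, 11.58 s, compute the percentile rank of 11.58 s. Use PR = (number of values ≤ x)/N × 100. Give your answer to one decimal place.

16.7

N = 6.
Strictly below 11.58: 0. Equal to 11.58: 1.
PR = 1/6 × 100 = 16.7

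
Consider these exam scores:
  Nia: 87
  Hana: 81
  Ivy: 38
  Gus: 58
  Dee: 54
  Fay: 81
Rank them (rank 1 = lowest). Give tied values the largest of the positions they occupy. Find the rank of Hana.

Sorted (ascending): 38, 54, 58, 81, 81, 87
The 2 values of 81 occupy positions 4–5 → each gets rank 5.
Hana has value 81 → rank 5.

5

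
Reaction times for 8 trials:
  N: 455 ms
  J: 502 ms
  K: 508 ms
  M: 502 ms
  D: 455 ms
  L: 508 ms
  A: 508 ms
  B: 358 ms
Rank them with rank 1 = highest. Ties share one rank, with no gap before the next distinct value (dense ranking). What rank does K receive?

Sorted (descending): 508, 508, 508, 502, 502, 455, 455, 358
The 3 values of 508 share dense rank 1.
The 2 values of 502 share dense rank 2.
The 2 values of 455 share dense rank 3.
Remaining distinct values take the next consecutive integers.
K has value 508 ms → rank 1.

1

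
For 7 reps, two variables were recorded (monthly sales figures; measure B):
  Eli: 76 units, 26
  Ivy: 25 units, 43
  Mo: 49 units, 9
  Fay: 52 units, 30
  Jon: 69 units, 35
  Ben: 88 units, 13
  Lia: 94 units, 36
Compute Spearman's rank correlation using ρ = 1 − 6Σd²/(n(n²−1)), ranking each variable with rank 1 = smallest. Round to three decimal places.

Ranks of variable 1: 5, 1, 2, 3, 4, 6, 7
Ranks of variable 2: 3, 7, 1, 4, 5, 2, 6
d = r₁ − r₂: 2, -6, 1, -1, -1, 4, 1
d²: 4, 36, 1, 1, 1, 16, 1; Σd² = 60
ρ = 1 − 6·60/(7·48) = 1 − 360/336 = -0.071

-0.071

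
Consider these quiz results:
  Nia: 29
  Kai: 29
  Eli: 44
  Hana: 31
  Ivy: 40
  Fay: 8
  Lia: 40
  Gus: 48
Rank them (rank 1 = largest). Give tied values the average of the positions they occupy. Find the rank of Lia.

3.5

Sorted (descending): 48, 44, 40, 40, 31, 29, 29, 8
The 2 values of 40 occupy positions 3–4 → average rank (3+4)/2 = 3.5.
The 2 values of 29 occupy positions 6–7 → average rank (6+7)/2 = 6.5.
Lia has value 40 → rank 3.5.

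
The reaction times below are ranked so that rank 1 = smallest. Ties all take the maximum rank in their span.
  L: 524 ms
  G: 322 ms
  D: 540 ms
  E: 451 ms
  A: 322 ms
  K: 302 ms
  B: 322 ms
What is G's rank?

Sorted (ascending): 302, 322, 322, 322, 451, 524, 540
The 3 values of 322 occupy positions 2–4 → each gets rank 4.
G has value 322 ms → rank 4.

4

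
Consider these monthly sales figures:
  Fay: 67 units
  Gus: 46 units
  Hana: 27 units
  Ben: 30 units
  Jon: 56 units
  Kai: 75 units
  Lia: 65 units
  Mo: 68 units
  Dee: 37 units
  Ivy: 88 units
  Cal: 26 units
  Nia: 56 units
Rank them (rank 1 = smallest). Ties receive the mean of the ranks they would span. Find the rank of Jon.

Sorted (ascending): 26, 27, 30, 37, 46, 56, 56, 65, 67, 68, 75, 88
The 2 values of 56 occupy positions 6–7 → average rank (6+7)/2 = 6.5.
Jon has value 56 units → rank 6.5.

6.5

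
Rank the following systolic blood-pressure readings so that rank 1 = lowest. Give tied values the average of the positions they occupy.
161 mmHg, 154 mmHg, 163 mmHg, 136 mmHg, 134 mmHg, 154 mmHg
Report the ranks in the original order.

Sorted (ascending): 134, 136, 154, 154, 161, 163
The 2 values of 154 occupy positions 3–4 → average rank (3+4)/2 = 3.5.

5, 3.5, 6, 2, 1, 3.5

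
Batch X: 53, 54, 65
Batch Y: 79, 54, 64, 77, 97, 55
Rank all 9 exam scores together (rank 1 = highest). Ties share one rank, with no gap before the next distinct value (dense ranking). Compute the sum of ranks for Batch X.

19

Sorted (descending): 97, 79, 77, 65, 64, 55, 54, 54, 53
The 2 values of 54 share dense rank 7.
Remaining distinct values take the next consecutive integers.
Batch X values → pooled ranks: 53→8, 54→7, 65→4
Rank sum = 8 + 7 + 4 = 19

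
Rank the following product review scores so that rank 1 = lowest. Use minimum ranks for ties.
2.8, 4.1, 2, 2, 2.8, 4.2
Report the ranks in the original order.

Sorted (ascending): 2, 2, 2.8, 2.8, 4.1, 4.2
The 2 values of 2 occupy positions 1–2 → each gets rank 1.
The 2 values of 2.8 occupy positions 3–4 → each gets rank 3.

3, 5, 1, 1, 3, 6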